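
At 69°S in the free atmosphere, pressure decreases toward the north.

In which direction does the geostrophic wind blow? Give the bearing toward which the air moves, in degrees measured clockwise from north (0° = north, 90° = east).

270°

The pressure-gradient force points toward the north (bearing 000°).
Geostrophic balance: in the Southern Hemisphere the Coriolis force deflects motion to the left, so the geostrophic wind blows 90° to the left of the pressure-gradient force (low pressure on the right).
Rotating 000° by 90° counterclockwise gives 270° — the wind blows toward the west.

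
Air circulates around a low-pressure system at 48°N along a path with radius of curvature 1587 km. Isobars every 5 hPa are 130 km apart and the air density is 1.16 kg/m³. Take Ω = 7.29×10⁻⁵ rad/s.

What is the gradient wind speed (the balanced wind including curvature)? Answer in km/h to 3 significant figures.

95.4 km/h

Coriolis parameter at 48°N:
f = 2Ω sin φ = 2 × 7.29×10⁻⁵ × sin 48° = 1.08×10⁻⁴ s⁻¹
Pressure gradient: |∂P/∂n| = 500 Pa / 130000 m = 3.85×10⁻³ Pa/m
Geostrophic speed: V_g = |∂P/∂n|/(fρ) = 3.85×10⁻³/(1.08×10⁻⁴ × 1.16) = 30.6 m/s
Around a low, centrifugal force acts outward with Coriolis, so pressure-gradient force balances both:
(1/ρ)|∂P/∂n| = fV + V²/R  →  V² + fR·V − fR·V_g = 0
With fR = 1.08×10⁻⁴ × 1587×10³ m = 172 m/s:
V = [−fR + √((fR)² + 4 fR V_g)]/2 = [−172 + √(172² + 4×172×30.6)]/2 = 26.5 m/s
Subgeostrophic (V < V_g = 30.6 m/s), as expected around a low.
Converting: 26.5 m/s × 3.6 = 95.4 km/h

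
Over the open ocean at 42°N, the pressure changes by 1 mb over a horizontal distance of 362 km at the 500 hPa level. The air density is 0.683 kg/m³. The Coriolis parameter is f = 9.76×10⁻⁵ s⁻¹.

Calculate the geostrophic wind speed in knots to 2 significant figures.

Pressure gradient: |∂P/∂n| = 100 Pa / 362000 m = 2.76×10⁻⁴ Pa/m
Geostrophic balance (pressure-gradient force = Coriolis force):
V_g = (1/(fρ)) |∂P/∂n| = 2.76×10⁻⁴ / (9.76×10⁻⁵ × 0.683) = 4.14 m/s
Converting: 4.14 m/s × 1.944 = 8.1 knots

8.1 knots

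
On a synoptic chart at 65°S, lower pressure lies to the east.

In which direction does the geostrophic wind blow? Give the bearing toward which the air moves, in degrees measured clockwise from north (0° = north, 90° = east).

000°

The pressure-gradient force points toward the east (bearing 090°).
Geostrophic balance: in the Southern Hemisphere the Coriolis force deflects motion to the left, so the geostrophic wind blows 90° to the left of the pressure-gradient force (low pressure on the right).
Rotating 090° by 90° counterclockwise gives 000° — the wind blows toward the north.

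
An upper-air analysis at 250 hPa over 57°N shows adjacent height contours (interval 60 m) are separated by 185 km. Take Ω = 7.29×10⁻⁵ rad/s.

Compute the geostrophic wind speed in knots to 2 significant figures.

51 knots

Coriolis parameter at 57°N:
f = 2Ω sin φ = 2 × 7.29×10⁻⁵ × sin 57° = 1.22×10⁻⁴ s⁻¹
Height gradient: |∂Z/∂n| = 60 m / 185000 m = 3.24×10⁻⁴
On a pressure surface, geostrophic balance gives V_g = (g/f)|∂Z/∂n|:
V_g = 9.81 × 3.24×10⁻⁴ / 1.22×10⁻⁴ = 26.0 m/s
Converting: 26.0 m/s × 1.944 = 51 knots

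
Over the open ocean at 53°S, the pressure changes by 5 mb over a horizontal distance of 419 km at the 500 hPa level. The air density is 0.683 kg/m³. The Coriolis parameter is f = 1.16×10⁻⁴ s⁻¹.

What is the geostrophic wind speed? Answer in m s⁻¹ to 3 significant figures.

Pressure gradient: |∂P/∂n| = 500 Pa / 419000 m = 1.19×10⁻³ Pa/m
Geostrophic balance (pressure-gradient force = Coriolis force):
V_g = (1/(fρ)) |∂P/∂n| = 1.19×10⁻³ / (1.16×10⁻⁴ × 0.683) = 15.1 m/s

15.1 m s⁻¹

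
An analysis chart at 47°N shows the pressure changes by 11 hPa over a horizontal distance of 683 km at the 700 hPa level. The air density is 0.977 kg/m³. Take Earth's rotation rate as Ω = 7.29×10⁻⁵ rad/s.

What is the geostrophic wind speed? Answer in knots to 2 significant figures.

Coriolis parameter at 47°N:
f = 2Ω sin φ = 2 × 7.29×10⁻⁵ × sin 47° = 1.07×10⁻⁴ s⁻¹
Pressure gradient: |∂P/∂n| = 1100 Pa / 683000 m = 1.61×10⁻³ Pa/m
Geostrophic balance (pressure-gradient force = Coriolis force):
V_g = (1/(fρ)) |∂P/∂n| = 1.61×10⁻³ / (1.07×10⁻⁴ × 0.977) = 15.5 m/s
Converting: 15.5 m/s × 1.944 = 30 knots

30 knots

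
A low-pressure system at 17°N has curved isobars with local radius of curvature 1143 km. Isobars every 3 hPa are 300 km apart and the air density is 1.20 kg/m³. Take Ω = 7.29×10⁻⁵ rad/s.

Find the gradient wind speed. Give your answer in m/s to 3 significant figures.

Coriolis parameter at 17°N:
f = 2Ω sin φ = 2 × 7.29×10⁻⁵ × sin 17° = 4.26×10⁻⁵ s⁻¹
Pressure gradient: |∂P/∂n| = 300 Pa / 300000 m = 1.00×10⁻³ Pa/m
Geostrophic speed: V_g = |∂P/∂n|/(fρ) = 1.00×10⁻³/(4.26×10⁻⁵ × 1.20) = 19.5 m/s
Around a low, centrifugal force acts outward with Coriolis, so pressure-gradient force balances both:
(1/ρ)|∂P/∂n| = fV + V²/R  →  V² + fR·V − fR·V_g = 0
With fR = 4.26×10⁻⁵ × 1143×10³ m = 48.7 m/s:
V = [−fR + √((fR)² + 4 fR V_g)]/2 = [−48.7 + √(48.7² + 4×48.7×19.5)]/2 = 15 m/s
Subgeostrophic (V < V_g = 19.5 m/s), as expected around a low.

15.0 m/s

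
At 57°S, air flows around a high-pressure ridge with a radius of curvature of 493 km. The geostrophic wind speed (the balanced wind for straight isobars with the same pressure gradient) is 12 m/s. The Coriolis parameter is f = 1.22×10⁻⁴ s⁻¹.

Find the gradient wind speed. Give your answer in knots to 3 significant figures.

32.2 knots

Around a high, pressure-gradient force acts outward with centrifugal, so Coriolis balances both:
fV = (1/ρ)|∂P/∂n| + V²/R  →  V² − fR·V + fR·V_g = 0
With fR = 1.22×10⁻⁴ × 493×10³ m = 60.1 m/s:
V = [fR − √((fR)² − 4 fR V_g)]/2 = [60.1 − √(60.1² − 4×60.1×12)]/2 = 16.6 m/s
Supergeostrophic (V > V_g = 12 m/s), as expected around a high.
Converting: 16.6 m/s × 1.944 = 32.2 knots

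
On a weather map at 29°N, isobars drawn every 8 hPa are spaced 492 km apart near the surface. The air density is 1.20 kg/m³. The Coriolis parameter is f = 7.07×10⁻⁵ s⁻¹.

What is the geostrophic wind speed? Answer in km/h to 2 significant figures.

Pressure gradient: |∂P/∂n| = 800 Pa / 492000 m = 1.63×10⁻³ Pa/m
Geostrophic balance (pressure-gradient force = Coriolis force):
V_g = (1/(fρ)) |∂P/∂n| = 1.63×10⁻³ / (7.07×10⁻⁵ × 1.20) = 19.2 m/s
Converting: 19.2 m/s × 3.6 = 69 km/h

69 km/h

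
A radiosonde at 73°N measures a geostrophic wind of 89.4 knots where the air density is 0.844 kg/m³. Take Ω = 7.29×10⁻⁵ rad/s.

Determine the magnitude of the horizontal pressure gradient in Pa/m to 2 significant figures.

5.4×10⁻³ Pa/m

Coriolis parameter at 73°N:
f = 2Ω sin φ = 2 × 7.29×10⁻⁵ × sin 73° = 1.39×10⁻⁴ s⁻¹
Wind speed in SI: 89.4 knots = 46.0 m/s
Geostrophic balance rearranged: |∂P/∂n| = f ρ V_g
|∂P/∂n| = 1.39×10⁻⁴ × 0.844 × 46.0 = 5.41×10⁻³ Pa/m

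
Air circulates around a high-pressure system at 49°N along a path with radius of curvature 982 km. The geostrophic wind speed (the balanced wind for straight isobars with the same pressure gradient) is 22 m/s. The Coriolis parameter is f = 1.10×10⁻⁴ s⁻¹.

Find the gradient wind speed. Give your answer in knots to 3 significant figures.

Around a high, pressure-gradient force acts outward with centrifugal, so Coriolis balances both:
fV = (1/ρ)|∂P/∂n| + V²/R  →  V² − fR·V + fR·V_g = 0
With fR = 1.10×10⁻⁴ × 982×10³ m = 108 m/s:
V = [fR − √((fR)² − 4 fR V_g)]/2 = [108 − √(108² − 4×108×22)]/2 = 30.8 m/s
Supergeostrophic (V > V_g = 22 m/s), as expected around a high.
Converting: 30.8 m/s × 1.944 = 59.8 knots

59.8 knots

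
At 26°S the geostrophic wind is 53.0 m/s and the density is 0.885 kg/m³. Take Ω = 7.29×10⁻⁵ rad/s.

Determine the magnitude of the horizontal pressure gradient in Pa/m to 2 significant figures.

3.0×10⁻³ Pa/m

Coriolis parameter at 26°S:
f = 2Ω sin φ = 2 × 7.29×10⁻⁵ × sin 26° = 6.39×10⁻⁵ s⁻¹
Geostrophic balance rearranged: |∂P/∂n| = f ρ V_g
|∂P/∂n| = 6.39×10⁻⁵ × 0.885 × 53.0 = 3.00×10⁻³ Pa/m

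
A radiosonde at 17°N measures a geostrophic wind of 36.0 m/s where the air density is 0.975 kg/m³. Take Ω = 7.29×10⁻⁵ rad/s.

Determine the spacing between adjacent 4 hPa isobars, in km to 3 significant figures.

Coriolis parameter at 17°N:
f = 2Ω sin φ = 2 × 7.29×10⁻⁵ × sin 17° = 4.26×10⁻⁵ s⁻¹
Geostrophic balance rearranged: |∂P/∂n| = f ρ V_g
|∂P/∂n| = 4.26×10⁻⁵ × 0.975 × 36.0 = 1.50×10⁻³ Pa/m
Isobar spacing: Δn = ΔP/|∂P/∂n| = 400 Pa / 1.50×10⁻³ Pa/m = 267338 m ≈ 267 km

267 km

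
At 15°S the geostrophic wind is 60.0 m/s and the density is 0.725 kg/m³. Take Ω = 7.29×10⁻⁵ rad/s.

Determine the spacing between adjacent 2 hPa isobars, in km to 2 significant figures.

120 km

Coriolis parameter at 15°S:
f = 2Ω sin φ = 2 × 7.29×10⁻⁵ × sin 15° = 3.77×10⁻⁵ s⁻¹
Geostrophic balance rearranged: |∂P/∂n| = f ρ V_g
|∂P/∂n| = 3.77×10⁻⁵ × 0.725 × 60.0 = 1.64×10⁻³ Pa/m
Isobar spacing: Δn = ΔP/|∂P/∂n| = 200 Pa / 1.64×10⁻³ Pa/m = 121839 m ≈ 120 km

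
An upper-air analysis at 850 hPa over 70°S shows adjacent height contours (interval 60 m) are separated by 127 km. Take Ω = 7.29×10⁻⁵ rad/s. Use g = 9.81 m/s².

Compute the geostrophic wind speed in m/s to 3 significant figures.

33.8 m/s

Coriolis parameter at 70°S:
f = 2Ω sin φ = 2 × 7.29×10⁻⁵ × sin 70° = 1.37×10⁻⁴ s⁻¹
Height gradient: |∂Z/∂n| = 60 m / 127000 m = 4.72×10⁻⁴
On a pressure surface, geostrophic balance gives V_g = (g/f)|∂Z/∂n|:
V_g = 9.81 × 4.72×10⁻⁴ / 1.37×10⁻⁴ = 33.8 m/s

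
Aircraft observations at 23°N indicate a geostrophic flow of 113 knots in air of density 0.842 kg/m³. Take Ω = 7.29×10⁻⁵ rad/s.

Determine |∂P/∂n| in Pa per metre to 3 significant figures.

2.79×10⁻³ Pa/m

Coriolis parameter at 23°N:
f = 2Ω sin φ = 2 × 7.29×10⁻⁵ × sin 23° = 5.70×10⁻⁵ s⁻¹
Wind speed in SI: 113 knots = 58.1 m/s
Geostrophic balance rearranged: |∂P/∂n| = f ρ V_g
|∂P/∂n| = 5.70×10⁻⁵ × 0.842 × 58.1 = 2.79×10⁻³ Pa/m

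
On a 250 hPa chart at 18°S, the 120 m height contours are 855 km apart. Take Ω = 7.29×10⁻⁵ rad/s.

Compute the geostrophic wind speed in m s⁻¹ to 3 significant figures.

30.6 m s⁻¹

Coriolis parameter at 18°S:
f = 2Ω sin φ = 2 × 7.29×10⁻⁵ × sin 18° = 4.51×10⁻⁵ s⁻¹
Height gradient: |∂Z/∂n| = 120 m / 855000 m = 1.40×10⁻⁴
On a pressure surface, geostrophic balance gives V_g = (g/f)|∂Z/∂n|:
V_g = 9.81 × 1.40×10⁻⁴ / 4.51×10⁻⁵ = 30.6 m/s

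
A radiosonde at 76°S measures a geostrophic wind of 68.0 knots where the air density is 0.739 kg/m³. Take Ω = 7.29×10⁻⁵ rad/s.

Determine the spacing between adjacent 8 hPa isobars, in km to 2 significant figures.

220 km

Coriolis parameter at 76°S:
f = 2Ω sin φ = 2 × 7.29×10⁻⁵ × sin 76° = 1.41×10⁻⁴ s⁻¹
Wind speed in SI: 68.0 knots = 35.0 m/s
Geostrophic balance rearranged: |∂P/∂n| = f ρ V_g
|∂P/∂n| = 1.41×10⁻⁴ × 0.739 × 35.0 = 3.66×10⁻³ Pa/m
Isobar spacing: Δn = ΔP/|∂P/∂n| = 800 Pa / 3.66×10⁻³ Pa/m = 218744 m ≈ 220 km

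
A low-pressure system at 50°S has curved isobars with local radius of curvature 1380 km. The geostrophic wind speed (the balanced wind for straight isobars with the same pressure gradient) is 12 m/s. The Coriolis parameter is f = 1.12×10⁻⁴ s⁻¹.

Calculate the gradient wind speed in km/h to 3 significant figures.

Around a low, centrifugal force acts outward with Coriolis, so pressure-gradient force balances both:
(1/ρ)|∂P/∂n| = fV + V²/R  →  V² + fR·V − fR·V_g = 0
With fR = 1.12×10⁻⁴ × 1380×10³ m = 155 m/s:
V = [−fR + √((fR)² + 4 fR V_g)]/2 = [−155 + √(155² + 4×155×12)]/2 = 11.2 m/s
Subgeostrophic (V < V_g = 12 m/s), as expected around a low.
Converting: 11.2 m/s × 3.6 = 40.3 km/h

40.3 km/h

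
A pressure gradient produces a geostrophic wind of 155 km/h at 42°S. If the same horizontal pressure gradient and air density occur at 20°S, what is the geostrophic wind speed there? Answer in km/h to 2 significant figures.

300 km/h

With the same pressure gradient and density, V_g ∝ 1/f ∝ 1/sin φ.
V₂ = V₁ · sin φ₁ / sin φ₂ = 155 × sin 42° / sin 20°
V₂ = 155 × 0.6691/0.3420 = 300 km/h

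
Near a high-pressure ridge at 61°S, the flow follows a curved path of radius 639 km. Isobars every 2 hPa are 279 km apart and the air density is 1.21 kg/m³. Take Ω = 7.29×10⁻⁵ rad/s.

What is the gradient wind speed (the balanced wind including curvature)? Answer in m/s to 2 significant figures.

Coriolis parameter at 61°S:
f = 2Ω sin φ = 2 × 7.29×10⁻⁵ × sin 61° = 1.28×10⁻⁴ s⁻¹
Pressure gradient: |∂P/∂n| = 200 Pa / 279000 m = 7.17×10⁻⁴ Pa/m
Geostrophic speed: V_g = |∂P/∂n|/(fρ) = 7.17×10⁻⁴/(1.28×10⁻⁴ × 1.21) = 4.65 m/s
Around a high, pressure-gradient force acts outward with centrifugal, so Coriolis balances both:
fV = (1/ρ)|∂P/∂n| + V²/R  →  V² − fR·V + fR·V_g = 0
With fR = 1.28×10⁻⁴ × 639×10³ m = 81.5 m/s:
V = [fR − √((fR)² − 4 fR V_g)]/2 = [81.5 − √(81.5² − 4×81.5×4.65)]/2 = 4.95 m/s
Supergeostrophic (V > V_g = 4.65 m/s), as expected around a high.

4.9 m/s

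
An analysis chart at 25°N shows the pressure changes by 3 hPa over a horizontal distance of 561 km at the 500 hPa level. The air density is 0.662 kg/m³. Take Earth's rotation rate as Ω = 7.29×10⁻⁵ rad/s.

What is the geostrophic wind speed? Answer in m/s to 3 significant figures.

Coriolis parameter at 25°N:
f = 2Ω sin φ = 2 × 7.29×10⁻⁵ × sin 25° = 6.16×10⁻⁵ s⁻¹
Pressure gradient: |∂P/∂n| = 300 Pa / 561000 m = 5.35×10⁻⁴ Pa/m
Geostrophic balance (pressure-gradient force = Coriolis force):
V_g = (1/(fρ)) |∂P/∂n| = 5.35×10⁻⁴ / (6.16×10⁻⁵ × 0.662) = 13.1 m/s

13.1 m/s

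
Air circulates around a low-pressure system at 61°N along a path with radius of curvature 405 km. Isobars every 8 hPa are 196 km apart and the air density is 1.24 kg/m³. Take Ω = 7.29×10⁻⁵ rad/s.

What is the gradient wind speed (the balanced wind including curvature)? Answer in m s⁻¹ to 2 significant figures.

19 m s⁻¹

Coriolis parameter at 61°N:
f = 2Ω sin φ = 2 × 7.29×10⁻⁵ × sin 61° = 1.28×10⁻⁴ s⁻¹
Pressure gradient: |∂P/∂n| = 800 Pa / 196000 m = 4.08×10⁻³ Pa/m
Geostrophic speed: V_g = |∂P/∂n|/(fρ) = 4.08×10⁻³/(1.28×10⁻⁴ × 1.24) = 25.8 m/s
Around a low, centrifugal force acts outward with Coriolis, so pressure-gradient force balances both:
(1/ρ)|∂P/∂n| = fV + V²/R  →  V² + fR·V − fR·V_g = 0
With fR = 1.28×10⁻⁴ × 405×10³ m = 51.6 m/s:
V = [−fR + √((fR)² + 4 fR V_g)]/2 = [−51.6 + √(51.6² + 4×51.6×25.8)]/2 = 18.9 m/s
Subgeostrophic (V < V_g = 25.8 m/s), as expected around a low.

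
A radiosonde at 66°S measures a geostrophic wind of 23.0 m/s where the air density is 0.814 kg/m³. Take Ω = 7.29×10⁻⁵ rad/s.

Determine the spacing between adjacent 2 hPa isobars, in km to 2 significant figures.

80 km

Coriolis parameter at 66°S:
f = 2Ω sin φ = 2 × 7.29×10⁻⁵ × sin 66° = 1.33×10⁻⁴ s⁻¹
Geostrophic balance rearranged: |∂P/∂n| = f ρ V_g
|∂P/∂n| = 1.33×10⁻⁴ × 0.814 × 23.0 = 2.49×10⁻³ Pa/m
Isobar spacing: Δn = ΔP/|∂P/∂n| = 200 Pa / 2.49×10⁻³ Pa/m = 80203 m ≈ 80 km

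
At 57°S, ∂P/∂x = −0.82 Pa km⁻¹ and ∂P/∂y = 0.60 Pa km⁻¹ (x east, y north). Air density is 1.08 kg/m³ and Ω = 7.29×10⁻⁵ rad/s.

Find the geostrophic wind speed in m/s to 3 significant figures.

Coriolis parameter at 57°S:
f = 2Ω sin φ = 2 × 7.29×10⁻⁵ × sin 57° = 1.22×10⁻⁴ s⁻¹
In the Southern Hemisphere f is negative: f = −1.22×10⁻⁴ s⁻¹.
Component geostrophic relations (x east, y north):
u_g = −(1/(fρ)) ∂P/∂y,  v_g = (1/(fρ)) ∂P/∂x
u_g = −(0.60×10⁻³)/(−1.22×10⁻⁴ × 1.08) = 4.54 m/s;  v_g = (−0.82×10⁻³)/(−1.22×10⁻⁴ × 1.08) = 6.21 m/s
|V_g| = √(u_g² + v_g²) = 7.69 m/s

7.69 m/s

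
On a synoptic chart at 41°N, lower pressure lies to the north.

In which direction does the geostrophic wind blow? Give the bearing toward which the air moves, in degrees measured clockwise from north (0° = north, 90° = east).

090°

The pressure-gradient force points toward the north (bearing 000°).
Geostrophic balance: in the Northern Hemisphere the Coriolis force deflects motion to the right, so the geostrophic wind blows 90° to the right of the pressure-gradient force (low pressure on the left).
Rotating 000° by 90° clockwise gives 090° — the wind blows toward the east.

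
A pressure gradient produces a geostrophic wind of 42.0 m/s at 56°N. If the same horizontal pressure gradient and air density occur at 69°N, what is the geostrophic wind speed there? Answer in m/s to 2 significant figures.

37 m/s

With the same pressure gradient and density, V_g ∝ 1/f ∝ 1/sin φ.
V₂ = V₁ · sin φ₁ / sin φ₂ = 42.0 × sin 56° / sin 69°
V₂ = 42.0 × 0.8290/0.9336 = 37 m/s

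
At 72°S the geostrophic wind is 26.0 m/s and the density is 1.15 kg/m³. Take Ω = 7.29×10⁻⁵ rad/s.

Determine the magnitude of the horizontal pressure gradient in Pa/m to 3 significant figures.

Coriolis parameter at 72°S:
f = 2Ω sin φ = 2 × 7.29×10⁻⁵ × sin 72° = 1.39×10⁻⁴ s⁻¹
Geostrophic balance rearranged: |∂P/∂n| = f ρ V_g
|∂P/∂n| = 1.39×10⁻⁴ × 1.15 × 26.0 = 4.15×10⁻³ Pa/m

4.15×10⁻³ Pa/m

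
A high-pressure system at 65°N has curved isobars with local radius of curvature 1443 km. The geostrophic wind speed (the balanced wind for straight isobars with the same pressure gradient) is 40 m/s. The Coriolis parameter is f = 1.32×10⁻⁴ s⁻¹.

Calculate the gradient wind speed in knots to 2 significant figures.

110 knots

Around a high, pressure-gradient force acts outward with centrifugal, so Coriolis balances both:
fV = (1/ρ)|∂P/∂n| + V²/R  →  V² − fR·V + fR·V_g = 0
With fR = 1.32×10⁻⁴ × 1443×10³ m = 190 m/s:
V = [fR − √((fR)² − 4 fR V_g)]/2 = [190 − √(190² − 4×190×40)]/2 = 57.1 m/s
Supergeostrophic (V > V_g = 40 m/s), as expected around a high.
Converting: 57.1 m/s × 1.944 = 110 knots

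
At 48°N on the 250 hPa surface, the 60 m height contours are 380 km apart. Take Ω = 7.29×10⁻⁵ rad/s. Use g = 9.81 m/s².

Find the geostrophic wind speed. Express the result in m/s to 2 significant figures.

Coriolis parameter at 48°N:
f = 2Ω sin φ = 2 × 7.29×10⁻⁵ × sin 48° = 1.08×10⁻⁴ s⁻¹
Height gradient: |∂Z/∂n| = 60 m / 380000 m = 1.58×10⁻⁴
On a pressure surface, geostrophic balance gives V_g = (g/f)|∂Z/∂n|:
V_g = 9.81 × 1.58×10⁻⁴ / 1.08×10⁻⁴ = 14.3 m/s

14 m/s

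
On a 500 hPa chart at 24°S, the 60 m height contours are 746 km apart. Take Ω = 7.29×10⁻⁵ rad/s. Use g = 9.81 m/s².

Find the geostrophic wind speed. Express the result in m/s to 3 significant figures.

13.3 m/s

Coriolis parameter at 24°S:
f = 2Ω sin φ = 2 × 7.29×10⁻⁵ × sin 24° = 5.93×10⁻⁵ s⁻¹
Height gradient: |∂Z/∂n| = 60 m / 746000 m = 8.04×10⁻⁵
On a pressure surface, geostrophic balance gives V_g = (g/f)|∂Z/∂n|:
V_g = 9.81 × 8.04×10⁻⁵ / 5.93×10⁻⁵ = 13.3 m/s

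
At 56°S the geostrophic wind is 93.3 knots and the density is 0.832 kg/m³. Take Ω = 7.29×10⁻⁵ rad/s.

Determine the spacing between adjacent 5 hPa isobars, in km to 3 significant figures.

Coriolis parameter at 56°S:
f = 2Ω sin φ = 2 × 7.29×10⁻⁵ × sin 56° = 1.21×10⁻⁴ s⁻¹
Wind speed in SI: 93.3 knots = 48.0 m/s
Geostrophic balance rearranged: |∂P/∂n| = f ρ V_g
|∂P/∂n| = 1.21×10⁻⁴ × 0.832 × 48.0 = 4.83×10⁻³ Pa/m
Isobar spacing: Δn = ΔP/|∂P/∂n| = 500 Pa / 4.83×10⁻³ Pa/m = 103585 m ≈ 104 km

104 km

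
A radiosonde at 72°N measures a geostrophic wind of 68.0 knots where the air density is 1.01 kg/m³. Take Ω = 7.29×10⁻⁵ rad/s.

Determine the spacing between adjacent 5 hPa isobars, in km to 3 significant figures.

Coriolis parameter at 72°N:
f = 2Ω sin φ = 2 × 7.29×10⁻⁵ × sin 72° = 1.39×10⁻⁴ s⁻¹
Wind speed in SI: 68.0 knots = 35.0 m/s
Geostrophic balance rearranged: |∂P/∂n| = f ρ V_g
|∂P/∂n| = 1.39×10⁻⁴ × 1.01 × 35.0 = 4.90×10⁻³ Pa/m
Isobar spacing: Δn = ΔP/|∂P/∂n| = 500 Pa / 4.90×10⁻³ Pa/m = 102056 m ≈ 102 km

102 km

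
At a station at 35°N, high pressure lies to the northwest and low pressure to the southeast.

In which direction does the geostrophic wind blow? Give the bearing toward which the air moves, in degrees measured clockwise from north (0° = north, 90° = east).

225°

The pressure-gradient force points toward the southeast (bearing 135°).
Geostrophic balance: in the Northern Hemisphere the Coriolis force deflects motion to the right, so the geostrophic wind blows 90° to the right of the pressure-gradient force (low pressure on the left).
Rotating 135° by 90° clockwise gives 225° — the wind blows toward the southwest.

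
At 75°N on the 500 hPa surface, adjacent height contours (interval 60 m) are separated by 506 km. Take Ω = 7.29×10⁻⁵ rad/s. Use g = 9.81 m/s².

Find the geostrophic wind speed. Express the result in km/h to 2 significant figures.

30 km/h

Coriolis parameter at 75°N:
f = 2Ω sin φ = 2 × 7.29×10⁻⁵ × sin 75° = 1.41×10⁻⁴ s⁻¹
Height gradient: |∂Z/∂n| = 60 m / 506000 m = 1.19×10⁻⁴
On a pressure surface, geostrophic balance gives V_g = (g/f)|∂Z/∂n|:
V_g = 9.81 × 1.19×10⁻⁴ / 1.41×10⁻⁴ = 8.26 m/s
Converting: 8.26 m/s × 3.6 = 30 km/h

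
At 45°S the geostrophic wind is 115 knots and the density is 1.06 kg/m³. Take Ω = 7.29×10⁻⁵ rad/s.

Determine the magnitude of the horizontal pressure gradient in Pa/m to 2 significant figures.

6.5×10⁻³ Pa/m

Coriolis parameter at 45°S:
f = 2Ω sin φ = 2 × 7.29×10⁻⁵ × sin 45° = 1.03×10⁻⁴ s⁻¹
Wind speed in SI: 115 knots = 59.2 m/s
Geostrophic balance rearranged: |∂P/∂n| = f ρ V_g
|∂P/∂n| = 1.03×10⁻⁴ × 1.06 × 59.2 = 6.47×10⁻³ Pa/m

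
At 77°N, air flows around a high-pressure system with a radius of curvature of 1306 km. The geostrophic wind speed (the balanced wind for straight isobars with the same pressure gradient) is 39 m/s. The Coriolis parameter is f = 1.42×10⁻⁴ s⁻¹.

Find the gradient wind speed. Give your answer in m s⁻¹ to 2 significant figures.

Around a high, pressure-gradient force acts outward with centrifugal, so Coriolis balances both:
fV = (1/ρ)|∂P/∂n| + V²/R  →  V² − fR·V + fR·V_g = 0
With fR = 1.42×10⁻⁴ × 1306×10³ m = 185 m/s:
V = [fR − √((fR)² − 4 fR V_g)]/2 = [185 − √(185² − 4×185×39)]/2 = 55.8 m/s
Supergeostrophic (V > V_g = 39 m/s), as expected around a high.

56 m s⁻¹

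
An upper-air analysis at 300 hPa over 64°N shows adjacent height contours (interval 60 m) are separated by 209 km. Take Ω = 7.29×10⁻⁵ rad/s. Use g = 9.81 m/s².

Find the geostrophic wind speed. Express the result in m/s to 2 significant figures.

21 m/s

Coriolis parameter at 64°N:
f = 2Ω sin φ = 2 × 7.29×10⁻⁵ × sin 64° = 1.31×10⁻⁴ s⁻¹
Height gradient: |∂Z/∂n| = 60 m / 209000 m = 2.87×10⁻⁴
On a pressure surface, geostrophic balance gives V_g = (g/f)|∂Z/∂n|:
V_g = 9.81 × 2.87×10⁻⁴ / 1.31×10⁻⁴ = 21.5 m/s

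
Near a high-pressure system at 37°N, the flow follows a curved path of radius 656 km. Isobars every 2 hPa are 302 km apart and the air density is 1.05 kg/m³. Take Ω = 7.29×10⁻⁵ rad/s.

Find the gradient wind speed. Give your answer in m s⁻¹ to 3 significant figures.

8.42 m s⁻¹

Coriolis parameter at 37°N:
f = 2Ω sin φ = 2 × 7.29×10⁻⁵ × sin 37° = 8.77×10⁻⁵ s⁻¹
Pressure gradient: |∂P/∂n| = 200 Pa / 302000 m = 6.62×10⁻⁴ Pa/m
Geostrophic speed: V_g = |∂P/∂n|/(fρ) = 6.62×10⁻⁴/(8.77×10⁻⁵ × 1.05) = 7.19 m/s
Around a high, pressure-gradient force acts outward with centrifugal, so Coriolis balances both:
fV = (1/ρ)|∂P/∂n| + V²/R  →  V² − fR·V + fR·V_g = 0
With fR = 8.77×10⁻⁵ × 656×10³ m = 57.6 m/s:
V = [fR − √((fR)² − 4 fR V_g)]/2 = [57.6 − √(57.6² − 4×57.6×7.19)]/2 = 8.42 m/s
Supergeostrophic (V > V_g = 7.19 m/s), as expected around a high.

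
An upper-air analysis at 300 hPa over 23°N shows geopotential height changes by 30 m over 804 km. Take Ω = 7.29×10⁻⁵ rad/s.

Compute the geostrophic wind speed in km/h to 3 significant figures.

23.1 km/h

Coriolis parameter at 23°N:
f = 2Ω sin φ = 2 × 7.29×10⁻⁵ × sin 23° = 5.70×10⁻⁵ s⁻¹
Height gradient: |∂Z/∂n| = 30 m / 804000 m = 3.73×10⁻⁵
On a pressure surface, geostrophic balance gives V_g = (g/f)|∂Z/∂n|:
V_g = 9.81 × 3.73×10⁻⁵ / 5.70×10⁻⁵ = 6.43 m/s
Converting: 6.43 m/s × 3.6 = 23.1 km/h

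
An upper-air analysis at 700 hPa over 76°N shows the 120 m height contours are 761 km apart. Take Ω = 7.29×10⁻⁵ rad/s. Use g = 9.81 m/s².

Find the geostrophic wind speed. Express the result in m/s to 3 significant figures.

Coriolis parameter at 76°N:
f = 2Ω sin φ = 2 × 7.29×10⁻⁵ × sin 76° = 1.41×10⁻⁴ s⁻¹
Height gradient: |∂Z/∂n| = 120 m / 761000 m = 1.58×10⁻⁴
On a pressure surface, geostrophic balance gives V_g = (g/f)|∂Z/∂n|:
V_g = 9.81 × 1.58×10⁻⁴ / 1.41×10⁻⁴ = 10.9 m/s

10.9 m/s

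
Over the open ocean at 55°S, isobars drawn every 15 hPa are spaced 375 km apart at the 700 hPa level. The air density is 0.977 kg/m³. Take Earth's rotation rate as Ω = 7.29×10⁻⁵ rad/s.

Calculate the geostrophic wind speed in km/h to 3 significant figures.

Coriolis parameter at 55°S:
f = 2Ω sin φ = 2 × 7.29×10⁻⁵ × sin 55° = 1.19×10⁻⁴ s⁻¹
Pressure gradient: |∂P/∂n| = 1500 Pa / 375000 m = 4.00×10⁻³ Pa/m
Geostrophic balance (pressure-gradient force = Coriolis force):
V_g = (1/(fρ)) |∂P/∂n| = 4.00×10⁻³ / (1.19×10⁻⁴ × 0.977) = 34.3 m/s
Converting: 34.3 m/s × 3.6 = 123 km/h

123 km/h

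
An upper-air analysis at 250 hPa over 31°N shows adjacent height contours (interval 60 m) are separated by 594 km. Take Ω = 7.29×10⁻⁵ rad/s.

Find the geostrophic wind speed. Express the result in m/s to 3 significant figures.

13.2 m/s

Coriolis parameter at 31°N:
f = 2Ω sin φ = 2 × 7.29×10⁻⁵ × sin 31° = 7.51×10⁻⁵ s⁻¹
Height gradient: |∂Z/∂n| = 60 m / 594000 m = 1.01×10⁻⁴
On a pressure surface, geostrophic balance gives V_g = (g/f)|∂Z/∂n|:
V_g = 9.81 × 1.01×10⁻⁴ / 7.51×10⁻⁵ = 13.2 m/s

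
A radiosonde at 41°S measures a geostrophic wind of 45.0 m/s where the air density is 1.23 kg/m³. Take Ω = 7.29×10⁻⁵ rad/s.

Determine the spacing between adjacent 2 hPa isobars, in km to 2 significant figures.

Coriolis parameter at 41°S:
f = 2Ω sin φ = 2 × 7.29×10⁻⁵ × sin 41° = 9.57×10⁻⁵ s⁻¹
Geostrophic balance rearranged: |∂P/∂n| = f ρ V_g
|∂P/∂n| = 9.57×10⁻⁵ × 1.23 × 45.0 = 5.29×10⁻³ Pa/m
Isobar spacing: Δn = ΔP/|∂P/∂n| = 200 Pa / 5.29×10⁻³ Pa/m = 37776 m ≈ 38 km

38 km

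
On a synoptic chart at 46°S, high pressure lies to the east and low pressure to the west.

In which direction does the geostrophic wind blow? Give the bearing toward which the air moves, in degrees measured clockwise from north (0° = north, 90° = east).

180°

The pressure-gradient force points toward the west (bearing 270°).
Geostrophic balance: in the Southern Hemisphere the Coriolis force deflects motion to the left, so the geostrophic wind blows 90° to the left of the pressure-gradient force (low pressure on the right).
Rotating 270° by 90° counterclockwise gives 180° — the wind blows toward the south.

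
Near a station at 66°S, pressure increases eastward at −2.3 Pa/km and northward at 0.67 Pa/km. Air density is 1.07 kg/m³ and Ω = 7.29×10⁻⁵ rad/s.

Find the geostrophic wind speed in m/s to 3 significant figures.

16.8 m/s

Coriolis parameter at 66°S:
f = 2Ω sin φ = 2 × 7.29×10⁻⁵ × sin 66° = 1.33×10⁻⁴ s⁻¹
In the Southern Hemisphere f is negative: f = −1.33×10⁻⁴ s⁻¹.
Component geostrophic relations (x east, y north):
u_g = −(1/(fρ)) ∂P/∂y,  v_g = (1/(fρ)) ∂P/∂x
u_g = −(0.67×10⁻³)/(−1.33×10⁻⁴ × 1.07) = 4.70 m/s;  v_g = (−2.3×10⁻³)/(−1.33×10⁻⁴ × 1.07) = 16.1 m/s
|V_g| = √(u_g² + v_g²) = 16.8 m/s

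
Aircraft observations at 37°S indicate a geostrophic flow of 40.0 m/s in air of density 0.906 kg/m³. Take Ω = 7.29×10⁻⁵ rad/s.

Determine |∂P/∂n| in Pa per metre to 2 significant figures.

3.2×10⁻³ Pa/m

Coriolis parameter at 37°S:
f = 2Ω sin φ = 2 × 7.29×10⁻⁵ × sin 37° = 8.77×10⁻⁵ s⁻¹
Geostrophic balance rearranged: |∂P/∂n| = f ρ V_g
|∂P/∂n| = 8.77×10⁻⁵ × 0.906 × 40.0 = 3.18×10⁻³ Pa/m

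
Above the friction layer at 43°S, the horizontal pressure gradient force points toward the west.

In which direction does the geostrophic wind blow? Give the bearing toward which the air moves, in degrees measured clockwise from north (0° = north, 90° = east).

The pressure-gradient force points toward the west (bearing 270°).
Geostrophic balance: in the Southern Hemisphere the Coriolis force deflects motion to the left, so the geostrophic wind blows 90° to the left of the pressure-gradient force (low pressure on the right).
Rotating 270° by 90° counterclockwise gives 180° — the wind blows toward the south.

180°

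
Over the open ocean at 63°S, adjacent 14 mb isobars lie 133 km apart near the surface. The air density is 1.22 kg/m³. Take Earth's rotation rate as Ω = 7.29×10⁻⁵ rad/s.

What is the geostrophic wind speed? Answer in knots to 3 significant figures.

Coriolis parameter at 63°S:
f = 2Ω sin φ = 2 × 7.29×10⁻⁵ × sin 63° = 1.30×10⁻⁴ s⁻¹
Pressure gradient: |∂P/∂n| = 1400 Pa / 133000 m = 1.05×10⁻² Pa/m
Geostrophic balance (pressure-gradient force = Coriolis force):
V_g = (1/(fρ)) |∂P/∂n| = 1.05×10⁻² / (1.30×10⁻⁴ × 1.22) = 66.4 m/s
Converting: 66.4 m/s × 1.944 = 129 knots

129 knots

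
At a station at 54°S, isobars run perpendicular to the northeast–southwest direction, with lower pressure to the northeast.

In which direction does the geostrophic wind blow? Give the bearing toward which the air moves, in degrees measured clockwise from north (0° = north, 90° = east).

315°

The pressure-gradient force points toward the northeast (bearing 045°).
Geostrophic balance: in the Southern Hemisphere the Coriolis force deflects motion to the left, so the geostrophic wind blows 90° to the left of the pressure-gradient force (low pressure on the right).
Rotating 045° by 90° counterclockwise gives 315° — the wind blows toward the northwest.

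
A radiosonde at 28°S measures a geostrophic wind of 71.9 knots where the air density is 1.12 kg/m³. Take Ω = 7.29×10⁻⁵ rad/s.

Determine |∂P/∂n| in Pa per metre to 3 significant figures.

Coriolis parameter at 28°S:
f = 2Ω sin φ = 2 × 7.29×10⁻⁵ × sin 28° = 6.84×10⁻⁵ s⁻¹
Wind speed in SI: 71.9 knots = 37.0 m/s
Geostrophic balance rearranged: |∂P/∂n| = f ρ V_g
|∂P/∂n| = 6.84×10⁻⁵ × 1.12 × 37.0 = 2.84×10⁻³ Pa/m

2.84×10⁻³ Pa/m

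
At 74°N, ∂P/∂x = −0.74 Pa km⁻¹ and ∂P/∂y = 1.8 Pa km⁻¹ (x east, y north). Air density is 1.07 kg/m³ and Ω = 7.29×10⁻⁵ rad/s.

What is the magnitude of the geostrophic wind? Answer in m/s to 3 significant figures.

Coriolis parameter at 74°N:
f = 2Ω sin φ = 2 × 7.29×10⁻⁵ × sin 74° = 1.40×10⁻⁴ s⁻¹
Component geostrophic relations (x east, y north):
u_g = −(1/(fρ)) ∂P/∂y,  v_g = (1/(fρ)) ∂P/∂x
u_g = −(1.8×10⁻³)/(1.40×10⁻⁴ × 1.07) = −12.0 m/s;  v_g = (−0.74×10⁻³)/(1.40×10⁻⁴ × 1.07) = −4.93 m/s
|V_g| = √(u_g² + v_g²) = 13.0 m/s

13.0 m/s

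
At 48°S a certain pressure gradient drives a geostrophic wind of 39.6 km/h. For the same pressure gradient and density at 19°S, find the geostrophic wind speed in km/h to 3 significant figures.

90.4 km/h

With the same pressure gradient and density, V_g ∝ 1/f ∝ 1/sin φ.
V₂ = V₁ · sin φ₁ / sin φ₂ = 39.6 × sin 48° / sin 19°
V₂ = 39.6 × 0.7431/0.3256 = 90.4 km/h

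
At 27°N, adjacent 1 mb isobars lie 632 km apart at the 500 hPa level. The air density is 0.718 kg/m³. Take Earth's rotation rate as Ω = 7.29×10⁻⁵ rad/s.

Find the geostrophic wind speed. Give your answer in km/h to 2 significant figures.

12 km/h

Coriolis parameter at 27°N:
f = 2Ω sin φ = 2 × 7.29×10⁻⁵ × sin 27° = 6.62×10⁻⁵ s⁻¹
Pressure gradient: |∂P/∂n| = 100 Pa / 632000 m = 1.58×10⁻⁴ Pa/m
Geostrophic balance (pressure-gradient force = Coriolis force):
V_g = (1/(fρ)) |∂P/∂n| = 1.58×10⁻⁴ / (6.62×10⁻⁵ × 0.718) = 3.33 m/s
Converting: 3.33 m/s × 3.6 = 12 km/h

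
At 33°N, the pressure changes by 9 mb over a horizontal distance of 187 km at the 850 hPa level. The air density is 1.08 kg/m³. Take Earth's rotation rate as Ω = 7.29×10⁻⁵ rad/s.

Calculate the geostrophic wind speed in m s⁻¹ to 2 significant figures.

56 m s⁻¹

Coriolis parameter at 33°N:
f = 2Ω sin φ = 2 × 7.29×10⁻⁵ × sin 33° = 7.94×10⁻⁵ s⁻¹
Pressure gradient: |∂P/∂n| = 900 Pa / 187000 m = 4.81×10⁻³ Pa/m
Geostrophic balance (pressure-gradient force = Coriolis force):
V_g = (1/(fρ)) |∂P/∂n| = 4.81×10⁻³ / (7.94×10⁻⁵ × 1.08) = 56.1 m/s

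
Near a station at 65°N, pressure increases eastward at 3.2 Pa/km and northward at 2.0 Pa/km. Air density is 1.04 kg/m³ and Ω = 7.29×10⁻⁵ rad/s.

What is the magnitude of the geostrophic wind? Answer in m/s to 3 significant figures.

Coriolis parameter at 65°N:
f = 2Ω sin φ = 2 × 7.29×10⁻⁵ × sin 65° = 1.32×10⁻⁴ s⁻¹
Component geostrophic relations (x east, y north):
u_g = −(1/(fρ)) ∂P/∂y,  v_g = (1/(fρ)) ∂P/∂x
u_g = −(2.0×10⁻³)/(1.32×10⁻⁴ × 1.04) = −14.6 m/s;  v_g = (3.2×10⁻³)/(1.32×10⁻⁴ × 1.04) = 23.3 m/s
|V_g| = √(u_g² + v_g²) = 27.5 m/s

27.5 m/s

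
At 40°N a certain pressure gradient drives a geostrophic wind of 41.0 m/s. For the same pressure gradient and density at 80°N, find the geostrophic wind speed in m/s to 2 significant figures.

With the same pressure gradient and density, V_g ∝ 1/f ∝ 1/sin φ.
V₂ = V₁ · sin φ₁ / sin φ₂ = 41.0 × sin 40° / sin 80°
V₂ = 41.0 × 0.6428/0.9848 = 27 m/s

27 m/s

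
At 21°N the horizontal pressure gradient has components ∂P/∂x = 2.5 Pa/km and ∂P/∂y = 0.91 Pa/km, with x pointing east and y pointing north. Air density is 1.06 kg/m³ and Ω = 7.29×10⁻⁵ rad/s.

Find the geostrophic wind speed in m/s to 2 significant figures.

Coriolis parameter at 21°N:
f = 2Ω sin φ = 2 × 7.29×10⁻⁵ × sin 21° = 5.23×10⁻⁵ s⁻¹
Component geostrophic relations (x east, y north):
u_g = −(1/(fρ)) ∂P/∂y,  v_g = (1/(fρ)) ∂P/∂x
u_g = −(0.91×10⁻³)/(5.23×10⁻⁵ × 1.06) = −16.4 m/s;  v_g = (2.5×10⁻³)/(5.23×10⁻⁵ × 1.06) = 45.1 m/s
|V_g| = √(u_g² + v_g²) = 48.0 m/s

48 m/s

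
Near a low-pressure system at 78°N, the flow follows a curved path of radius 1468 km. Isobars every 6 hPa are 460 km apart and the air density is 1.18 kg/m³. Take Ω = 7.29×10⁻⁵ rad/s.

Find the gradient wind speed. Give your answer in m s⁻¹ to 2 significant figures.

7.5 m s⁻¹

Coriolis parameter at 78°N:
f = 2Ω sin φ = 2 × 7.29×10⁻⁵ × sin 78° = 1.43×10⁻⁴ s⁻¹
Pressure gradient: |∂P/∂n| = 600 Pa / 460000 m = 1.30×10⁻³ Pa/m
Geostrophic speed: V_g = |∂P/∂n|/(fρ) = 1.30×10⁻³/(1.43×10⁻⁴ × 1.18) = 7.75 m/s
Around a low, centrifugal force acts outward with Coriolis, so pressure-gradient force balances both:
(1/ρ)|∂P/∂n| = fV + V²/R  →  V² + fR·V − fR·V_g = 0
With fR = 1.43×10⁻⁴ × 1468×10³ m = 209 m/s:
V = [−fR + √((fR)² + 4 fR V_g)]/2 = [−209 + √(209² + 4×209×7.75)]/2 = 7.48 m/s
Subgeostrophic (V < V_g = 7.75 m/s), as expected around a low.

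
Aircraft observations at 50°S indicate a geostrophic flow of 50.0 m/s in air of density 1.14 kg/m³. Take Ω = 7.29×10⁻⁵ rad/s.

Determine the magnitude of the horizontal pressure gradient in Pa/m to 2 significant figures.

Coriolis parameter at 50°S:
f = 2Ω sin φ = 2 × 7.29×10⁻⁵ × sin 50° = 1.12×10⁻⁴ s⁻¹
Geostrophic balance rearranged: |∂P/∂n| = f ρ V_g
|∂P/∂n| = 1.12×10⁻⁴ × 1.14 × 50.0 = 6.37×10⁻³ Pa/m

6.4×10⁻³ Pa/m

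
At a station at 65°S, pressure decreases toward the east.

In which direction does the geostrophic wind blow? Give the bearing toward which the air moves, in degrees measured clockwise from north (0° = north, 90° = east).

000°

The pressure-gradient force points toward the east (bearing 090°).
Geostrophic balance: in the Southern Hemisphere the Coriolis force deflects motion to the left, so the geostrophic wind blows 90° to the left of the pressure-gradient force (low pressure on the right).
Rotating 090° by 90° counterclockwise gives 000° — the wind blows toward the north.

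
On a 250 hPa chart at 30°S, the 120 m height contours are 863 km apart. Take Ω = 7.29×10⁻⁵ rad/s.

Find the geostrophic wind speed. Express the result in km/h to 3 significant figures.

Coriolis parameter at 30°S:
f = 2Ω sin φ = 2 × 7.29×10⁻⁵ × sin 30° = 7.29×10⁻⁵ s⁻¹
Height gradient: |∂Z/∂n| = 120 m / 863000 m = 1.39×10⁻⁴
On a pressure surface, geostrophic balance gives V_g = (g/f)|∂Z/∂n|:
V_g = 9.81 × 1.39×10⁻⁴ / 7.29×10⁻⁵ = 18.7 m/s
Converting: 18.7 m/s × 3.6 = 67.4 km/h

67.4 km/h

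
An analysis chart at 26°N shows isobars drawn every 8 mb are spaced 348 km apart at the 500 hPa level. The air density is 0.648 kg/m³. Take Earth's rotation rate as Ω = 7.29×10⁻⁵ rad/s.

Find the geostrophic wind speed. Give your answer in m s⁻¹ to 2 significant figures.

Coriolis parameter at 26°N:
f = 2Ω sin φ = 2 × 7.29×10⁻⁵ × sin 26° = 6.39×10⁻⁵ s⁻¹
Pressure gradient: |∂P/∂n| = 800 Pa / 348000 m = 2.30×10⁻³ Pa/m
Geostrophic balance (pressure-gradient force = Coriolis force):
V_g = (1/(fρ)) |∂P/∂n| = 2.30×10⁻³ / (6.39×10⁻⁵ × 0.648) = 55.5 m/s

56 m s⁻¹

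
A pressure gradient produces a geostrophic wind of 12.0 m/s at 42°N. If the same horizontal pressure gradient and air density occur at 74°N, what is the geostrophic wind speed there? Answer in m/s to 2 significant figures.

With the same pressure gradient and density, V_g ∝ 1/f ∝ 1/sin φ.
V₂ = V₁ · sin φ₁ / sin φ₂ = 12.0 × sin 42° / sin 74°
V₂ = 12.0 × 0.6691/0.9613 = 8.4 m/s

8.4 m/s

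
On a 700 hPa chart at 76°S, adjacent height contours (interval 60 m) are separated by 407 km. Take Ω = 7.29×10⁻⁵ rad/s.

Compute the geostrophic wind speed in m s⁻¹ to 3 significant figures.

Coriolis parameter at 76°S:
f = 2Ω sin φ = 2 × 7.29×10⁻⁵ × sin 76° = 1.41×10⁻⁴ s⁻¹
Height gradient: |∂Z/∂n| = 60 m / 407000 m = 1.47×10⁻⁴
On a pressure surface, geostrophic balance gives V_g = (g/f)|∂Z/∂n|:
V_g = 9.81 × 1.47×10⁻⁴ / 1.41×10⁻⁴ = 10.2 m/s

10.2 m s⁻¹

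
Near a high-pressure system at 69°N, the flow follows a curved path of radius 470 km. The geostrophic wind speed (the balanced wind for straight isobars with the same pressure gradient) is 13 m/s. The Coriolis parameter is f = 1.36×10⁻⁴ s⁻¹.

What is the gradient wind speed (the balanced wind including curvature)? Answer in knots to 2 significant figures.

Around a high, pressure-gradient force acts outward with centrifugal, so Coriolis balances both:
fV = (1/ρ)|∂P/∂n| + V²/R  →  V² − fR·V + fR·V_g = 0
With fR = 1.36×10⁻⁴ × 470×10³ m = 63.9 m/s:
V = [fR − √((fR)² − 4 fR V_g)]/2 = [63.9 − √(63.9² − 4×63.9×13)]/2 = 18.2 m/s
Supergeostrophic (V > V_g = 13 m/s), as expected around a high.
Converting: 18.2 m/s × 1.944 = 35 knots

35 knots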